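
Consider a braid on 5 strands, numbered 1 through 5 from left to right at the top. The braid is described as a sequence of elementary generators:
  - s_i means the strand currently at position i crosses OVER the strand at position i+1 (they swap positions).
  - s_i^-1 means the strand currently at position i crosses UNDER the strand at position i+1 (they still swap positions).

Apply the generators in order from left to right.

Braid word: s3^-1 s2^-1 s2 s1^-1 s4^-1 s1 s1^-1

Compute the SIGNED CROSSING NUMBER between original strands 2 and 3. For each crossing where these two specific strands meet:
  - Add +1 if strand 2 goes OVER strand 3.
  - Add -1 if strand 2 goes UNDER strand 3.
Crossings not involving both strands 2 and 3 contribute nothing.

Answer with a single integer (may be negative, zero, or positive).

Answer: 0

Derivation:
Gen 1: crossing 3x4. Both 2&3? no. Sum: 0
Gen 2: crossing 2x4. Both 2&3? no. Sum: 0
Gen 3: crossing 4x2. Both 2&3? no. Sum: 0
Gen 4: crossing 1x2. Both 2&3? no. Sum: 0
Gen 5: crossing 3x5. Both 2&3? no. Sum: 0
Gen 6: crossing 2x1. Both 2&3? no. Sum: 0
Gen 7: crossing 1x2. Both 2&3? no. Sum: 0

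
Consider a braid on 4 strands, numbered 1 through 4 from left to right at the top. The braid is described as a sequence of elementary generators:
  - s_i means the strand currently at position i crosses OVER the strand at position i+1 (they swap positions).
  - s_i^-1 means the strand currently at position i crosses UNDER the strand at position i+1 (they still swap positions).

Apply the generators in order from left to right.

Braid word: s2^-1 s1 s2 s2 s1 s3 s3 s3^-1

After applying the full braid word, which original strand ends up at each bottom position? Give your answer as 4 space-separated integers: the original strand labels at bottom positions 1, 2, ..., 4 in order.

Answer: 1 3 4 2

Derivation:
Gen 1 (s2^-1): strand 2 crosses under strand 3. Perm now: [1 3 2 4]
Gen 2 (s1): strand 1 crosses over strand 3. Perm now: [3 1 2 4]
Gen 3 (s2): strand 1 crosses over strand 2. Perm now: [3 2 1 4]
Gen 4 (s2): strand 2 crosses over strand 1. Perm now: [3 1 2 4]
Gen 5 (s1): strand 3 crosses over strand 1. Perm now: [1 3 2 4]
Gen 6 (s3): strand 2 crosses over strand 4. Perm now: [1 3 4 2]
Gen 7 (s3): strand 4 crosses over strand 2. Perm now: [1 3 2 4]
Gen 8 (s3^-1): strand 2 crosses under strand 4. Perm now: [1 3 4 2]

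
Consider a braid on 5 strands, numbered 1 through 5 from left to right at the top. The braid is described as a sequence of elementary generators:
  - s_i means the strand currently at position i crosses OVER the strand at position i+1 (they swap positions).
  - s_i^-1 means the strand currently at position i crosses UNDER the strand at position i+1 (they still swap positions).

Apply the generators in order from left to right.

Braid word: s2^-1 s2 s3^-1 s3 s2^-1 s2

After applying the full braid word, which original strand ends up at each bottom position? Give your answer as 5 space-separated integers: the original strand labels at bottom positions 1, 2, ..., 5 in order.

Answer: 1 2 3 4 5

Derivation:
Gen 1 (s2^-1): strand 2 crosses under strand 3. Perm now: [1 3 2 4 5]
Gen 2 (s2): strand 3 crosses over strand 2. Perm now: [1 2 3 4 5]
Gen 3 (s3^-1): strand 3 crosses under strand 4. Perm now: [1 2 4 3 5]
Gen 4 (s3): strand 4 crosses over strand 3. Perm now: [1 2 3 4 5]
Gen 5 (s2^-1): strand 2 crosses under strand 3. Perm now: [1 3 2 4 5]
Gen 6 (s2): strand 3 crosses over strand 2. Perm now: [1 2 3 4 5]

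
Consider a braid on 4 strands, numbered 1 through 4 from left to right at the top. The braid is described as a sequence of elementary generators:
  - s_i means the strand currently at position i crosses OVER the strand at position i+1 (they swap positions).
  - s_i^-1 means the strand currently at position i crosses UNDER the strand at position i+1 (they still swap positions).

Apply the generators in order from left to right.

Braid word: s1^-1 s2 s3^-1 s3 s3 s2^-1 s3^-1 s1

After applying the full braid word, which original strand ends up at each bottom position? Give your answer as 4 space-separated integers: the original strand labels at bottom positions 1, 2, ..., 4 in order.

Gen 1 (s1^-1): strand 1 crosses under strand 2. Perm now: [2 1 3 4]
Gen 2 (s2): strand 1 crosses over strand 3. Perm now: [2 3 1 4]
Gen 3 (s3^-1): strand 1 crosses under strand 4. Perm now: [2 3 4 1]
Gen 4 (s3): strand 4 crosses over strand 1. Perm now: [2 3 1 4]
Gen 5 (s3): strand 1 crosses over strand 4. Perm now: [2 3 4 1]
Gen 6 (s2^-1): strand 3 crosses under strand 4. Perm now: [2 4 3 1]
Gen 7 (s3^-1): strand 3 crosses under strand 1. Perm now: [2 4 1 3]
Gen 8 (s1): strand 2 crosses over strand 4. Perm now: [4 2 1 3]

Answer: 4 2 1 3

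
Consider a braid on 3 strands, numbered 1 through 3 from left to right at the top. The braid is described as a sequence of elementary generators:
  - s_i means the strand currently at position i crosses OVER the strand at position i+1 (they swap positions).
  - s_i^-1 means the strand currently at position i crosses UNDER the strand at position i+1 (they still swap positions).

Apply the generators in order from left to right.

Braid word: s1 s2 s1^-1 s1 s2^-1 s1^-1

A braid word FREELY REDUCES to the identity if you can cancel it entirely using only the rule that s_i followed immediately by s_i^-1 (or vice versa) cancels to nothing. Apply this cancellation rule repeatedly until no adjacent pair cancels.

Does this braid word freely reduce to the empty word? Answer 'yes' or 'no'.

Gen 1 (s1): push. Stack: [s1]
Gen 2 (s2): push. Stack: [s1 s2]
Gen 3 (s1^-1): push. Stack: [s1 s2 s1^-1]
Gen 4 (s1): cancels prior s1^-1. Stack: [s1 s2]
Gen 5 (s2^-1): cancels prior s2. Stack: [s1]
Gen 6 (s1^-1): cancels prior s1. Stack: []
Reduced word: (empty)

Answer: yes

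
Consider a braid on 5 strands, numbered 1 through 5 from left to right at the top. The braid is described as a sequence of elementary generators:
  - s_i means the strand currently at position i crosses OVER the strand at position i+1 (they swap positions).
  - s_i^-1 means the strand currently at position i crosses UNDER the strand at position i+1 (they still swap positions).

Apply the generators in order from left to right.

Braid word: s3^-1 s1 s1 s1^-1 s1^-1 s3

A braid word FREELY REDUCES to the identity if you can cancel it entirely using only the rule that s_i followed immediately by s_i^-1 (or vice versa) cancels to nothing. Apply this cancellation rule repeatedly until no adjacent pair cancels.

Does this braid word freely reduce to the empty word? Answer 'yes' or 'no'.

Answer: yes

Derivation:
Gen 1 (s3^-1): push. Stack: [s3^-1]
Gen 2 (s1): push. Stack: [s3^-1 s1]
Gen 3 (s1): push. Stack: [s3^-1 s1 s1]
Gen 4 (s1^-1): cancels prior s1. Stack: [s3^-1 s1]
Gen 5 (s1^-1): cancels prior s1. Stack: [s3^-1]
Gen 6 (s3): cancels prior s3^-1. Stack: []
Reduced word: (empty)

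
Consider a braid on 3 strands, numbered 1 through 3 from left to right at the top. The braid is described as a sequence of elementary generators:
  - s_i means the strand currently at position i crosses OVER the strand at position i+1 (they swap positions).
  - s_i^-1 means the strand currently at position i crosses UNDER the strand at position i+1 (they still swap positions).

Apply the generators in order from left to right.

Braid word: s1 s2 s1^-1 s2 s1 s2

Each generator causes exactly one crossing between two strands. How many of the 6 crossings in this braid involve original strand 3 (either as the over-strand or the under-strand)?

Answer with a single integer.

Gen 1: crossing 1x2. Involves strand 3? no. Count so far: 0
Gen 2: crossing 1x3. Involves strand 3? yes. Count so far: 1
Gen 3: crossing 2x3. Involves strand 3? yes. Count so far: 2
Gen 4: crossing 2x1. Involves strand 3? no. Count so far: 2
Gen 5: crossing 3x1. Involves strand 3? yes. Count so far: 3
Gen 6: crossing 3x2. Involves strand 3? yes. Count so far: 4

Answer: 4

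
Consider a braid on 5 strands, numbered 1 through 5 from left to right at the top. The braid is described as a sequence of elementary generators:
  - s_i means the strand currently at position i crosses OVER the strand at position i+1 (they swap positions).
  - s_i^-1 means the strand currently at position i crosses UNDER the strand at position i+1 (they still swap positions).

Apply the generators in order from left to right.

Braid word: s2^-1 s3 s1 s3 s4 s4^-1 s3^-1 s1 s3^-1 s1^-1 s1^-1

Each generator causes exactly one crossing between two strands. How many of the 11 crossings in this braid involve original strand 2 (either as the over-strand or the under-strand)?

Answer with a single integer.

Answer: 5

Derivation:
Gen 1: crossing 2x3. Involves strand 2? yes. Count so far: 1
Gen 2: crossing 2x4. Involves strand 2? yes. Count so far: 2
Gen 3: crossing 1x3. Involves strand 2? no. Count so far: 2
Gen 4: crossing 4x2. Involves strand 2? yes. Count so far: 3
Gen 5: crossing 4x5. Involves strand 2? no. Count so far: 3
Gen 6: crossing 5x4. Involves strand 2? no. Count so far: 3
Gen 7: crossing 2x4. Involves strand 2? yes. Count so far: 4
Gen 8: crossing 3x1. Involves strand 2? no. Count so far: 4
Gen 9: crossing 4x2. Involves strand 2? yes. Count so far: 5
Gen 10: crossing 1x3. Involves strand 2? no. Count so far: 5
Gen 11: crossing 3x1. Involves strand 2? no. Count so far: 5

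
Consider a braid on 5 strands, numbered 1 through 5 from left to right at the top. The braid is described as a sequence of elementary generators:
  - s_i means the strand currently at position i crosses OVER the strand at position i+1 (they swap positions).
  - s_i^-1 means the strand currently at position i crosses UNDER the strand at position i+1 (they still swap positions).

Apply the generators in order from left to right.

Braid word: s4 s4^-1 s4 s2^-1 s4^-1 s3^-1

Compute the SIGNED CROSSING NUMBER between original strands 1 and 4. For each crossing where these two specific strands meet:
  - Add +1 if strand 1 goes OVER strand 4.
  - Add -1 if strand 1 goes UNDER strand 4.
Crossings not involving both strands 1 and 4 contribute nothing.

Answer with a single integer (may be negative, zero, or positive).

Gen 1: crossing 4x5. Both 1&4? no. Sum: 0
Gen 2: crossing 5x4. Both 1&4? no. Sum: 0
Gen 3: crossing 4x5. Both 1&4? no. Sum: 0
Gen 4: crossing 2x3. Both 1&4? no. Sum: 0
Gen 5: crossing 5x4. Both 1&4? no. Sum: 0
Gen 6: crossing 2x4. Both 1&4? no. Sum: 0

Answer: 0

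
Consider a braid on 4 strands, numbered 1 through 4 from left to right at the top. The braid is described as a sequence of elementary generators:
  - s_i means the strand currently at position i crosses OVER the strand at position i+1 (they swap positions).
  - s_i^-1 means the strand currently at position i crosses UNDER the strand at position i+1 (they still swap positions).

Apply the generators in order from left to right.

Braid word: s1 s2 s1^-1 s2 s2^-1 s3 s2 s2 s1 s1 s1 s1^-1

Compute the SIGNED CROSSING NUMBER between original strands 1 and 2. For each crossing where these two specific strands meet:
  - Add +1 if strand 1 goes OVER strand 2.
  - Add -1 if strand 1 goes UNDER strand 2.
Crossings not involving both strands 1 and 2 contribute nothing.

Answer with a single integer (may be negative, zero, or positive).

Gen 1: 1 over 2. Both 1&2? yes. Contrib: +1. Sum: 1
Gen 2: crossing 1x3. Both 1&2? no. Sum: 1
Gen 3: crossing 2x3. Both 1&2? no. Sum: 1
Gen 4: 2 over 1. Both 1&2? yes. Contrib: -1. Sum: 0
Gen 5: 1 under 2. Both 1&2? yes. Contrib: -1. Sum: -1
Gen 6: crossing 1x4. Both 1&2? no. Sum: -1
Gen 7: crossing 2x4. Both 1&2? no. Sum: -1
Gen 8: crossing 4x2. Both 1&2? no. Sum: -1
Gen 9: crossing 3x2. Both 1&2? no. Sum: -1
Gen 10: crossing 2x3. Both 1&2? no. Sum: -1
Gen 11: crossing 3x2. Both 1&2? no. Sum: -1
Gen 12: crossing 2x3. Both 1&2? no. Sum: -1

Answer: -1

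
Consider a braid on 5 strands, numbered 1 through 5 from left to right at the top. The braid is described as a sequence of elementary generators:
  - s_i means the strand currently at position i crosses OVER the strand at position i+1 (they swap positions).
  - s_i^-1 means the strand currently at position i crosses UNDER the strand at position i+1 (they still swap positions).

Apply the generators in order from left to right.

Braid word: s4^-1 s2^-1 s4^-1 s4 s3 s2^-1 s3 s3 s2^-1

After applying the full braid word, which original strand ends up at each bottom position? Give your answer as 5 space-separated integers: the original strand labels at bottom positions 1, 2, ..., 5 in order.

Gen 1 (s4^-1): strand 4 crosses under strand 5. Perm now: [1 2 3 5 4]
Gen 2 (s2^-1): strand 2 crosses under strand 3. Perm now: [1 3 2 5 4]
Gen 3 (s4^-1): strand 5 crosses under strand 4. Perm now: [1 3 2 4 5]
Gen 4 (s4): strand 4 crosses over strand 5. Perm now: [1 3 2 5 4]
Gen 5 (s3): strand 2 crosses over strand 5. Perm now: [1 3 5 2 4]
Gen 6 (s2^-1): strand 3 crosses under strand 5. Perm now: [1 5 3 2 4]
Gen 7 (s3): strand 3 crosses over strand 2. Perm now: [1 5 2 3 4]
Gen 8 (s3): strand 2 crosses over strand 3. Perm now: [1 5 3 2 4]
Gen 9 (s2^-1): strand 5 crosses under strand 3. Perm now: [1 3 5 2 4]

Answer: 1 3 5 2 4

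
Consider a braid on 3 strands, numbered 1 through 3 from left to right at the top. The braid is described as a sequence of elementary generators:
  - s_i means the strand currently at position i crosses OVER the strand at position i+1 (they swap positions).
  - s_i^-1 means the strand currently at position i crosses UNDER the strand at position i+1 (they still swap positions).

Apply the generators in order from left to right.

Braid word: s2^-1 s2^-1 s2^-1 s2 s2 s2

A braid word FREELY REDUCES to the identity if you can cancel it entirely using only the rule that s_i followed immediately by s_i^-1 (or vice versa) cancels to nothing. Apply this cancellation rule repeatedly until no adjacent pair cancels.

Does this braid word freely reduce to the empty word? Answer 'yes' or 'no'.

Answer: yes

Derivation:
Gen 1 (s2^-1): push. Stack: [s2^-1]
Gen 2 (s2^-1): push. Stack: [s2^-1 s2^-1]
Gen 3 (s2^-1): push. Stack: [s2^-1 s2^-1 s2^-1]
Gen 4 (s2): cancels prior s2^-1. Stack: [s2^-1 s2^-1]
Gen 5 (s2): cancels prior s2^-1. Stack: [s2^-1]
Gen 6 (s2): cancels prior s2^-1. Stack: []
Reduced word: (empty)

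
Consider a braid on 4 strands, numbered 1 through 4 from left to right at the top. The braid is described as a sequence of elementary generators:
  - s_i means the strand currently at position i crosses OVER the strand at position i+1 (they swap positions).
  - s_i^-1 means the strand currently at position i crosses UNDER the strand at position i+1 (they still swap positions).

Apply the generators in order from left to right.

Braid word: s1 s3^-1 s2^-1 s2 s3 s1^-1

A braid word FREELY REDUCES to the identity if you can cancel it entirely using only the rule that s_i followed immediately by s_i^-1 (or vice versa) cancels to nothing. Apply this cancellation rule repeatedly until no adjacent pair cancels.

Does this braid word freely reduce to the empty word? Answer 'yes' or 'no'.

Gen 1 (s1): push. Stack: [s1]
Gen 2 (s3^-1): push. Stack: [s1 s3^-1]
Gen 3 (s2^-1): push. Stack: [s1 s3^-1 s2^-1]
Gen 4 (s2): cancels prior s2^-1. Stack: [s1 s3^-1]
Gen 5 (s3): cancels prior s3^-1. Stack: [s1]
Gen 6 (s1^-1): cancels prior s1. Stack: []
Reduced word: (empty)

Answer: yes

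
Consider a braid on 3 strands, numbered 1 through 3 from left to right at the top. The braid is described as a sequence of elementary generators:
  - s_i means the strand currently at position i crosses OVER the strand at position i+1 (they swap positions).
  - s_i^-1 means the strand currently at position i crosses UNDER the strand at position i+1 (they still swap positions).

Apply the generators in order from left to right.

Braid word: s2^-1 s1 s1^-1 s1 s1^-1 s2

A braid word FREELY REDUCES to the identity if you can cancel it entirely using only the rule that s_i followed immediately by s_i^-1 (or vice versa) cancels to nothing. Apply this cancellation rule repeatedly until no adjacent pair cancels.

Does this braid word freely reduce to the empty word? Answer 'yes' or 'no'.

Gen 1 (s2^-1): push. Stack: [s2^-1]
Gen 2 (s1): push. Stack: [s2^-1 s1]
Gen 3 (s1^-1): cancels prior s1. Stack: [s2^-1]
Gen 4 (s1): push. Stack: [s2^-1 s1]
Gen 5 (s1^-1): cancels prior s1. Stack: [s2^-1]
Gen 6 (s2): cancels prior s2^-1. Stack: []
Reduced word: (empty)

Answer: yes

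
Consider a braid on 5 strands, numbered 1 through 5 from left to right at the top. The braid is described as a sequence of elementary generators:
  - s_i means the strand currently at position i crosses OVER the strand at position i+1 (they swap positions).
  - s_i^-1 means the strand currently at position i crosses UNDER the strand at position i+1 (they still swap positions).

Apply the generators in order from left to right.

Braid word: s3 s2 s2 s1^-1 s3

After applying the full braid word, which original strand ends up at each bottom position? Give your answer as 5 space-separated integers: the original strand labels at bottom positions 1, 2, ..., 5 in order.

Gen 1 (s3): strand 3 crosses over strand 4. Perm now: [1 2 4 3 5]
Gen 2 (s2): strand 2 crosses over strand 4. Perm now: [1 4 2 3 5]
Gen 3 (s2): strand 4 crosses over strand 2. Perm now: [1 2 4 3 5]
Gen 4 (s1^-1): strand 1 crosses under strand 2. Perm now: [2 1 4 3 5]
Gen 5 (s3): strand 4 crosses over strand 3. Perm now: [2 1 3 4 5]

Answer: 2 1 3 4 5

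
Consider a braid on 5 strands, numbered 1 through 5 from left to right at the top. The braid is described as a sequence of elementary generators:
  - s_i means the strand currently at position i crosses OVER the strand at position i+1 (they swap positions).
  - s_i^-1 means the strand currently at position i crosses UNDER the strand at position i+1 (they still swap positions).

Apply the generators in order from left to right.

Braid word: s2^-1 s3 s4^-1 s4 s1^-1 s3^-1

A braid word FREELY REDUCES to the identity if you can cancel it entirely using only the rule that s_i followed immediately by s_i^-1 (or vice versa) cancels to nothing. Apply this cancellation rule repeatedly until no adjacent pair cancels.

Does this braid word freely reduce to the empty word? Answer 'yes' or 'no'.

Gen 1 (s2^-1): push. Stack: [s2^-1]
Gen 2 (s3): push. Stack: [s2^-1 s3]
Gen 3 (s4^-1): push. Stack: [s2^-1 s3 s4^-1]
Gen 4 (s4): cancels prior s4^-1. Stack: [s2^-1 s3]
Gen 5 (s1^-1): push. Stack: [s2^-1 s3 s1^-1]
Gen 6 (s3^-1): push. Stack: [s2^-1 s3 s1^-1 s3^-1]
Reduced word: s2^-1 s3 s1^-1 s3^-1

Answer: no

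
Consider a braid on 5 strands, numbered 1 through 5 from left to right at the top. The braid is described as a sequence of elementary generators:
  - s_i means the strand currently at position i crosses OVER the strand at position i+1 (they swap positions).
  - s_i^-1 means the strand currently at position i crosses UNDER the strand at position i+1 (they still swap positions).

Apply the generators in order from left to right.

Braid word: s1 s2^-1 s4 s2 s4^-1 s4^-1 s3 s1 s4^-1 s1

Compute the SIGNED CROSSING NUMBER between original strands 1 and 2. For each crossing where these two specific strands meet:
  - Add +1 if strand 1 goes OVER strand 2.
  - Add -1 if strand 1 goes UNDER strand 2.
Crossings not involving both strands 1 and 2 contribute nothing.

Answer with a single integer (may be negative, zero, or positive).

Gen 1: 1 over 2. Both 1&2? yes. Contrib: +1. Sum: 1
Gen 2: crossing 1x3. Both 1&2? no. Sum: 1
Gen 3: crossing 4x5. Both 1&2? no. Sum: 1
Gen 4: crossing 3x1. Both 1&2? no. Sum: 1
Gen 5: crossing 5x4. Both 1&2? no. Sum: 1
Gen 6: crossing 4x5. Both 1&2? no. Sum: 1
Gen 7: crossing 3x5. Both 1&2? no. Sum: 1
Gen 8: 2 over 1. Both 1&2? yes. Contrib: -1. Sum: 0
Gen 9: crossing 3x4. Both 1&2? no. Sum: 0
Gen 10: 1 over 2. Both 1&2? yes. Contrib: +1. Sum: 1

Answer: 1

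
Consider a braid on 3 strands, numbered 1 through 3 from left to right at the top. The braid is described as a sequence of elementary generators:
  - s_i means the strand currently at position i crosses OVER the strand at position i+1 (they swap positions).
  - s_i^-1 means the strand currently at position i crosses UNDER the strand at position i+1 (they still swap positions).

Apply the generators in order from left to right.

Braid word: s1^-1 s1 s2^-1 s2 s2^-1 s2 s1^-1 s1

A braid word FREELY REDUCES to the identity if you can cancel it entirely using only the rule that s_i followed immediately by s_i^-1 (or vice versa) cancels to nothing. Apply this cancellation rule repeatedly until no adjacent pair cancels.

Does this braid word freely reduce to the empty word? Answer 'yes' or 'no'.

Gen 1 (s1^-1): push. Stack: [s1^-1]
Gen 2 (s1): cancels prior s1^-1. Stack: []
Gen 3 (s2^-1): push. Stack: [s2^-1]
Gen 4 (s2): cancels prior s2^-1. Stack: []
Gen 5 (s2^-1): push. Stack: [s2^-1]
Gen 6 (s2): cancels prior s2^-1. Stack: []
Gen 7 (s1^-1): push. Stack: [s1^-1]
Gen 8 (s1): cancels prior s1^-1. Stack: []
Reduced word: (empty)

Answer: yes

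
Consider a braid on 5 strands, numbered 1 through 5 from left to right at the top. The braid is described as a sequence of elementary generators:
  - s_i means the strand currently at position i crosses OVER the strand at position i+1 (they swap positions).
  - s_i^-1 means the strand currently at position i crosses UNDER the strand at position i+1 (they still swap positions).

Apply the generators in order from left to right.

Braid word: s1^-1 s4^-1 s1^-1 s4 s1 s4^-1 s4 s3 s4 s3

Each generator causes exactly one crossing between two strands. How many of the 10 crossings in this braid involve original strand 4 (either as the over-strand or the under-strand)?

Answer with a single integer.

Answer: 6

Derivation:
Gen 1: crossing 1x2. Involves strand 4? no. Count so far: 0
Gen 2: crossing 4x5. Involves strand 4? yes. Count so far: 1
Gen 3: crossing 2x1. Involves strand 4? no. Count so far: 1
Gen 4: crossing 5x4. Involves strand 4? yes. Count so far: 2
Gen 5: crossing 1x2. Involves strand 4? no. Count so far: 2
Gen 6: crossing 4x5. Involves strand 4? yes. Count so far: 3
Gen 7: crossing 5x4. Involves strand 4? yes. Count so far: 4
Gen 8: crossing 3x4. Involves strand 4? yes. Count so far: 5
Gen 9: crossing 3x5. Involves strand 4? no. Count so far: 5
Gen 10: crossing 4x5. Involves strand 4? yes. Count so far: 6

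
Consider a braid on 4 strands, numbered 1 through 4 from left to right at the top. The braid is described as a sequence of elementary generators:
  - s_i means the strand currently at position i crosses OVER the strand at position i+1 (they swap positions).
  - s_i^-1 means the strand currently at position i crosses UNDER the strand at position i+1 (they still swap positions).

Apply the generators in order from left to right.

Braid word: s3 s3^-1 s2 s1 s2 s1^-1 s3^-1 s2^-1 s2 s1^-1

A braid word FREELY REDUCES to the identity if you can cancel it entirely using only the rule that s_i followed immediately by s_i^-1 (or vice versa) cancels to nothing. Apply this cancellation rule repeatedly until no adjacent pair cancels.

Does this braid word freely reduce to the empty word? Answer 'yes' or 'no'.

Gen 1 (s3): push. Stack: [s3]
Gen 2 (s3^-1): cancels prior s3. Stack: []
Gen 3 (s2): push. Stack: [s2]
Gen 4 (s1): push. Stack: [s2 s1]
Gen 5 (s2): push. Stack: [s2 s1 s2]
Gen 6 (s1^-1): push. Stack: [s2 s1 s2 s1^-1]
Gen 7 (s3^-1): push. Stack: [s2 s1 s2 s1^-1 s3^-1]
Gen 8 (s2^-1): push. Stack: [s2 s1 s2 s1^-1 s3^-1 s2^-1]
Gen 9 (s2): cancels prior s2^-1. Stack: [s2 s1 s2 s1^-1 s3^-1]
Gen 10 (s1^-1): push. Stack: [s2 s1 s2 s1^-1 s3^-1 s1^-1]
Reduced word: s2 s1 s2 s1^-1 s3^-1 s1^-1

Answer: no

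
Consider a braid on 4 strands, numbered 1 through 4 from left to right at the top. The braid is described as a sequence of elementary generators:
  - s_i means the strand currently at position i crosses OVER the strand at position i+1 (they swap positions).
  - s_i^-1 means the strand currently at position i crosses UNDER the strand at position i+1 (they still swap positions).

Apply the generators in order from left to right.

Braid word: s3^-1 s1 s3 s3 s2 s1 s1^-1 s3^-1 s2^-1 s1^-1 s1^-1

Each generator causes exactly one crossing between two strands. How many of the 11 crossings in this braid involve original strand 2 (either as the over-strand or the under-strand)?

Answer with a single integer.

Gen 1: crossing 3x4. Involves strand 2? no. Count so far: 0
Gen 2: crossing 1x2. Involves strand 2? yes. Count so far: 1
Gen 3: crossing 4x3. Involves strand 2? no. Count so far: 1
Gen 4: crossing 3x4. Involves strand 2? no. Count so far: 1
Gen 5: crossing 1x4. Involves strand 2? no. Count so far: 1
Gen 6: crossing 2x4. Involves strand 2? yes. Count so far: 2
Gen 7: crossing 4x2. Involves strand 2? yes. Count so far: 3
Gen 8: crossing 1x3. Involves strand 2? no. Count so far: 3
Gen 9: crossing 4x3. Involves strand 2? no. Count so far: 3
Gen 10: crossing 2x3. Involves strand 2? yes. Count so far: 4
Gen 11: crossing 3x2. Involves strand 2? yes. Count so far: 5

Answer: 5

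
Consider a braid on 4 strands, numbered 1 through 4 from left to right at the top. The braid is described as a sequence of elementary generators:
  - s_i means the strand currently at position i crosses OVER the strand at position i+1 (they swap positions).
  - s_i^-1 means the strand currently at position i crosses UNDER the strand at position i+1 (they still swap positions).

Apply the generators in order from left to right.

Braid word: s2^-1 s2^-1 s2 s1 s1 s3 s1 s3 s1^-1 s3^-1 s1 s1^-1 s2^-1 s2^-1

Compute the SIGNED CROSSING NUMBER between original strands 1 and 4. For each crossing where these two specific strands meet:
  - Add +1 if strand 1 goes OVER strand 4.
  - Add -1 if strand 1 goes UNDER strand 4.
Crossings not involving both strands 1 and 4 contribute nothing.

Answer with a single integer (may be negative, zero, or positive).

Answer: 0

Derivation:
Gen 1: crossing 2x3. Both 1&4? no. Sum: 0
Gen 2: crossing 3x2. Both 1&4? no. Sum: 0
Gen 3: crossing 2x3. Both 1&4? no. Sum: 0
Gen 4: crossing 1x3. Both 1&4? no. Sum: 0
Gen 5: crossing 3x1. Both 1&4? no. Sum: 0
Gen 6: crossing 2x4. Both 1&4? no. Sum: 0
Gen 7: crossing 1x3. Both 1&4? no. Sum: 0
Gen 8: crossing 4x2. Both 1&4? no. Sum: 0
Gen 9: crossing 3x1. Both 1&4? no. Sum: 0
Gen 10: crossing 2x4. Both 1&4? no. Sum: 0
Gen 11: crossing 1x3. Both 1&4? no. Sum: 0
Gen 12: crossing 3x1. Both 1&4? no. Sum: 0
Gen 13: crossing 3x4. Both 1&4? no. Sum: 0
Gen 14: crossing 4x3. Both 1&4? no. Sum: 0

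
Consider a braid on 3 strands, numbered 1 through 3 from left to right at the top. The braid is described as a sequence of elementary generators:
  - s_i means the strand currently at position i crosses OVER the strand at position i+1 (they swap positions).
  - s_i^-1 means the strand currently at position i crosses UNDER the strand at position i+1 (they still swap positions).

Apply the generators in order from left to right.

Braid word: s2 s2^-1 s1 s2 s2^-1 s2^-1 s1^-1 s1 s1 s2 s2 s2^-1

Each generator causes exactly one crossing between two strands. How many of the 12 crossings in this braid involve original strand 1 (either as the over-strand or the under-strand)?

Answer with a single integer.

Answer: 7

Derivation:
Gen 1: crossing 2x3. Involves strand 1? no. Count so far: 0
Gen 2: crossing 3x2. Involves strand 1? no. Count so far: 0
Gen 3: crossing 1x2. Involves strand 1? yes. Count so far: 1
Gen 4: crossing 1x3. Involves strand 1? yes. Count so far: 2
Gen 5: crossing 3x1. Involves strand 1? yes. Count so far: 3
Gen 6: crossing 1x3. Involves strand 1? yes. Count so far: 4
Gen 7: crossing 2x3. Involves strand 1? no. Count so far: 4
Gen 8: crossing 3x2. Involves strand 1? no. Count so far: 4
Gen 9: crossing 2x3. Involves strand 1? no. Count so far: 4
Gen 10: crossing 2x1. Involves strand 1? yes. Count so far: 5
Gen 11: crossing 1x2. Involves strand 1? yes. Count so far: 6
Gen 12: crossing 2x1. Involves strand 1? yes. Count so far: 7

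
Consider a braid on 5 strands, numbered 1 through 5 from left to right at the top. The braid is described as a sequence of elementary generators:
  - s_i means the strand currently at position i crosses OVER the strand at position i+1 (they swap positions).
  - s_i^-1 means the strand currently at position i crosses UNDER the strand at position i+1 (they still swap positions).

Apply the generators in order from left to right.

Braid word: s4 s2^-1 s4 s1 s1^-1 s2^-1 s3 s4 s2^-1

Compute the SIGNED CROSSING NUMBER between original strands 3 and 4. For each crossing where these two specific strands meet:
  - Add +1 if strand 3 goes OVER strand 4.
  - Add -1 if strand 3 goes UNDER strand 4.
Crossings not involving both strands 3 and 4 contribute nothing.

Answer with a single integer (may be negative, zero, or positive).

Answer: 1

Derivation:
Gen 1: crossing 4x5. Both 3&4? no. Sum: 0
Gen 2: crossing 2x3. Both 3&4? no. Sum: 0
Gen 3: crossing 5x4. Both 3&4? no. Sum: 0
Gen 4: crossing 1x3. Both 3&4? no. Sum: 0
Gen 5: crossing 3x1. Both 3&4? no. Sum: 0
Gen 6: crossing 3x2. Both 3&4? no. Sum: 0
Gen 7: 3 over 4. Both 3&4? yes. Contrib: +1. Sum: 1
Gen 8: crossing 3x5. Both 3&4? no. Sum: 1
Gen 9: crossing 2x4. Both 3&4? no. Sum: 1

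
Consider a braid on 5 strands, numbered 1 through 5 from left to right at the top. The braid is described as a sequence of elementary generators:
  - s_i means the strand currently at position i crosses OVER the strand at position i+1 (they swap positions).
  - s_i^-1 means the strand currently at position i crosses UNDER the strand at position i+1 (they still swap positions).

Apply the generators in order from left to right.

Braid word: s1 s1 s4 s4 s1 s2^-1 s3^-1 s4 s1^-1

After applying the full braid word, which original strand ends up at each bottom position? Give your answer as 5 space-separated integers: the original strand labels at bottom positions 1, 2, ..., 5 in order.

Answer: 3 2 4 5 1

Derivation:
Gen 1 (s1): strand 1 crosses over strand 2. Perm now: [2 1 3 4 5]
Gen 2 (s1): strand 2 crosses over strand 1. Perm now: [1 2 3 4 5]
Gen 3 (s4): strand 4 crosses over strand 5. Perm now: [1 2 3 5 4]
Gen 4 (s4): strand 5 crosses over strand 4. Perm now: [1 2 3 4 5]
Gen 5 (s1): strand 1 crosses over strand 2. Perm now: [2 1 3 4 5]
Gen 6 (s2^-1): strand 1 crosses under strand 3. Perm now: [2 3 1 4 5]
Gen 7 (s3^-1): strand 1 crosses under strand 4. Perm now: [2 3 4 1 5]
Gen 8 (s4): strand 1 crosses over strand 5. Perm now: [2 3 4 5 1]
Gen 9 (s1^-1): strand 2 crosses under strand 3. Perm now: [3 2 4 5 1]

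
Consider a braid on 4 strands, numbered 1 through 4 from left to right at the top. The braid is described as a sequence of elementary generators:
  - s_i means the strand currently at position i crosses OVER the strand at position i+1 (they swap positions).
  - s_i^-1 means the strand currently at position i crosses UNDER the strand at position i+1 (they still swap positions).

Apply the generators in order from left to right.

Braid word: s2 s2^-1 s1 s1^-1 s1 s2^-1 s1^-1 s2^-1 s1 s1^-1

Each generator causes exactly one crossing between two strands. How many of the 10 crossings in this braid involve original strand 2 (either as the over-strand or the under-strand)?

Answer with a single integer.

Answer: 7

Derivation:
Gen 1: crossing 2x3. Involves strand 2? yes. Count so far: 1
Gen 2: crossing 3x2. Involves strand 2? yes. Count so far: 2
Gen 3: crossing 1x2. Involves strand 2? yes. Count so far: 3
Gen 4: crossing 2x1. Involves strand 2? yes. Count so far: 4
Gen 5: crossing 1x2. Involves strand 2? yes. Count so far: 5
Gen 6: crossing 1x3. Involves strand 2? no. Count so far: 5
Gen 7: crossing 2x3. Involves strand 2? yes. Count so far: 6
Gen 8: crossing 2x1. Involves strand 2? yes. Count so far: 7
Gen 9: crossing 3x1. Involves strand 2? no. Count so far: 7
Gen 10: crossing 1x3. Involves strand 2? no. Count so far: 7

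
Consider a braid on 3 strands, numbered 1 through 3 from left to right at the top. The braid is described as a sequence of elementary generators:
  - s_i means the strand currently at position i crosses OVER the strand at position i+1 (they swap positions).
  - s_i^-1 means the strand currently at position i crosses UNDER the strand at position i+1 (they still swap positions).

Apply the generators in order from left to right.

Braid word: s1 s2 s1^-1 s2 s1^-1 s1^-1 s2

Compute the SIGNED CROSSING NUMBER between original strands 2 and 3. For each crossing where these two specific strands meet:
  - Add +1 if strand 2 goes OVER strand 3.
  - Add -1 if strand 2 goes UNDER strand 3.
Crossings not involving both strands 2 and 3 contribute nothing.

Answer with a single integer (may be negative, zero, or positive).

Answer: -1

Derivation:
Gen 1: crossing 1x2. Both 2&3? no. Sum: 0
Gen 2: crossing 1x3. Both 2&3? no. Sum: 0
Gen 3: 2 under 3. Both 2&3? yes. Contrib: -1. Sum: -1
Gen 4: crossing 2x1. Both 2&3? no. Sum: -1
Gen 5: crossing 3x1. Both 2&3? no. Sum: -1
Gen 6: crossing 1x3. Both 2&3? no. Sum: -1
Gen 7: crossing 1x2. Both 2&3? no. Sum: -1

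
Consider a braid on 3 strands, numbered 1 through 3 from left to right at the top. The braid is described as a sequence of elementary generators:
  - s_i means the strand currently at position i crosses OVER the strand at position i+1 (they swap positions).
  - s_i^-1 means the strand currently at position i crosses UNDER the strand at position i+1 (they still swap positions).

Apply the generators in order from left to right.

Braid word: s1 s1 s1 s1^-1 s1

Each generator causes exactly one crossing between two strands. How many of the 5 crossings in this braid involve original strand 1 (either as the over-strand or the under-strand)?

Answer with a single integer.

Gen 1: crossing 1x2. Involves strand 1? yes. Count so far: 1
Gen 2: crossing 2x1. Involves strand 1? yes. Count so far: 2
Gen 3: crossing 1x2. Involves strand 1? yes. Count so far: 3
Gen 4: crossing 2x1. Involves strand 1? yes. Count so far: 4
Gen 5: crossing 1x2. Involves strand 1? yes. Count so far: 5

Answer: 5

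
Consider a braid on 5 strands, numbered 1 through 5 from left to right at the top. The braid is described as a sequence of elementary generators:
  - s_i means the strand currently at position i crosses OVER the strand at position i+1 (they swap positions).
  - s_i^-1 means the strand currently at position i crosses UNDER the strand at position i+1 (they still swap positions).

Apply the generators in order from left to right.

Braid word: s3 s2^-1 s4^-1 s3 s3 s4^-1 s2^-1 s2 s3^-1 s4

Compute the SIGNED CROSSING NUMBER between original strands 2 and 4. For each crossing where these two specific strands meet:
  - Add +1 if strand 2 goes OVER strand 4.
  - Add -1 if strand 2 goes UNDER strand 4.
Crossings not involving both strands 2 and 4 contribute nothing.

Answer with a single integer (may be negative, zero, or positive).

Gen 1: crossing 3x4. Both 2&4? no. Sum: 0
Gen 2: 2 under 4. Both 2&4? yes. Contrib: -1. Sum: -1
Gen 3: crossing 3x5. Both 2&4? no. Sum: -1
Gen 4: crossing 2x5. Both 2&4? no. Sum: -1
Gen 5: crossing 5x2. Both 2&4? no. Sum: -1
Gen 6: crossing 5x3. Both 2&4? no. Sum: -1
Gen 7: 4 under 2. Both 2&4? yes. Contrib: +1. Sum: 0
Gen 8: 2 over 4. Both 2&4? yes. Contrib: +1. Sum: 1
Gen 9: crossing 2x3. Both 2&4? no. Sum: 1
Gen 10: crossing 2x5. Both 2&4? no. Sum: 1

Answer: 1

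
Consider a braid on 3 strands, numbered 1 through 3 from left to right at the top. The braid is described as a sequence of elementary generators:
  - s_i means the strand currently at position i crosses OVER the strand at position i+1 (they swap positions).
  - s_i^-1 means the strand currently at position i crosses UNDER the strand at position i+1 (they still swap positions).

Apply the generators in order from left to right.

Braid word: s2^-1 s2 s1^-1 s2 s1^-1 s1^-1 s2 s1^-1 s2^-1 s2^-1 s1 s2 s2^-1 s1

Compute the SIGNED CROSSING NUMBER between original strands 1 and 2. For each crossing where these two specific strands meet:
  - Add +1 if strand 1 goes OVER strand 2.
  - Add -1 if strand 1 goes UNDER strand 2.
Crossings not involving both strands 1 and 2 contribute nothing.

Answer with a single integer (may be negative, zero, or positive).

Answer: 0

Derivation:
Gen 1: crossing 2x3. Both 1&2? no. Sum: 0
Gen 2: crossing 3x2. Both 1&2? no. Sum: 0
Gen 3: 1 under 2. Both 1&2? yes. Contrib: -1. Sum: -1
Gen 4: crossing 1x3. Both 1&2? no. Sum: -1
Gen 5: crossing 2x3. Both 1&2? no. Sum: -1
Gen 6: crossing 3x2. Both 1&2? no. Sum: -1
Gen 7: crossing 3x1. Both 1&2? no. Sum: -1
Gen 8: 2 under 1. Both 1&2? yes. Contrib: +1. Sum: 0
Gen 9: crossing 2x3. Both 1&2? no. Sum: 0
Gen 10: crossing 3x2. Both 1&2? no. Sum: 0
Gen 11: 1 over 2. Both 1&2? yes. Contrib: +1. Sum: 1
Gen 12: crossing 1x3. Both 1&2? no. Sum: 1
Gen 13: crossing 3x1. Both 1&2? no. Sum: 1
Gen 14: 2 over 1. Both 1&2? yes. Contrib: -1. Sum: 0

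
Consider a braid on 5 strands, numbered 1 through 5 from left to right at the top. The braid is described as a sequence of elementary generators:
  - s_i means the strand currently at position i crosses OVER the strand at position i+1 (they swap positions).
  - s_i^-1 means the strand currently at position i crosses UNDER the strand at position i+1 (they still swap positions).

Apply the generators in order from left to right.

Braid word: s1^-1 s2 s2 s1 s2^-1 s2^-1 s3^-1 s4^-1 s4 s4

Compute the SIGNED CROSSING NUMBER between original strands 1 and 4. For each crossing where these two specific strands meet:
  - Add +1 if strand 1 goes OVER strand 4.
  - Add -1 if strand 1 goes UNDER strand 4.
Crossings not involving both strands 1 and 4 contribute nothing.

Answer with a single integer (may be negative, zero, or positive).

Gen 1: crossing 1x2. Both 1&4? no. Sum: 0
Gen 2: crossing 1x3. Both 1&4? no. Sum: 0
Gen 3: crossing 3x1. Both 1&4? no. Sum: 0
Gen 4: crossing 2x1. Both 1&4? no. Sum: 0
Gen 5: crossing 2x3. Both 1&4? no. Sum: 0
Gen 6: crossing 3x2. Both 1&4? no. Sum: 0
Gen 7: crossing 3x4. Both 1&4? no. Sum: 0
Gen 8: crossing 3x5. Both 1&4? no. Sum: 0
Gen 9: crossing 5x3. Both 1&4? no. Sum: 0
Gen 10: crossing 3x5. Both 1&4? no. Sum: 0

Answer: 0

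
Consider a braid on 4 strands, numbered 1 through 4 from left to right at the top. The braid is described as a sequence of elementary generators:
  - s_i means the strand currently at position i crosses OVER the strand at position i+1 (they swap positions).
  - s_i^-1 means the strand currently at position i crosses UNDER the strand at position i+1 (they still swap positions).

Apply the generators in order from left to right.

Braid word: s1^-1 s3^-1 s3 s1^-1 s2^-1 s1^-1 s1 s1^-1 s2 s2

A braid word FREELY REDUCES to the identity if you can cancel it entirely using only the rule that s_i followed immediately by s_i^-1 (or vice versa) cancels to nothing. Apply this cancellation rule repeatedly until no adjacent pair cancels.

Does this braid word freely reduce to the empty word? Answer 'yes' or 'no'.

Answer: no

Derivation:
Gen 1 (s1^-1): push. Stack: [s1^-1]
Gen 2 (s3^-1): push. Stack: [s1^-1 s3^-1]
Gen 3 (s3): cancels prior s3^-1. Stack: [s1^-1]
Gen 4 (s1^-1): push. Stack: [s1^-1 s1^-1]
Gen 5 (s2^-1): push. Stack: [s1^-1 s1^-1 s2^-1]
Gen 6 (s1^-1): push. Stack: [s1^-1 s1^-1 s2^-1 s1^-1]
Gen 7 (s1): cancels prior s1^-1. Stack: [s1^-1 s1^-1 s2^-1]
Gen 8 (s1^-1): push. Stack: [s1^-1 s1^-1 s2^-1 s1^-1]
Gen 9 (s2): push. Stack: [s1^-1 s1^-1 s2^-1 s1^-1 s2]
Gen 10 (s2): push. Stack: [s1^-1 s1^-1 s2^-1 s1^-1 s2 s2]
Reduced word: s1^-1 s1^-1 s2^-1 s1^-1 s2 s2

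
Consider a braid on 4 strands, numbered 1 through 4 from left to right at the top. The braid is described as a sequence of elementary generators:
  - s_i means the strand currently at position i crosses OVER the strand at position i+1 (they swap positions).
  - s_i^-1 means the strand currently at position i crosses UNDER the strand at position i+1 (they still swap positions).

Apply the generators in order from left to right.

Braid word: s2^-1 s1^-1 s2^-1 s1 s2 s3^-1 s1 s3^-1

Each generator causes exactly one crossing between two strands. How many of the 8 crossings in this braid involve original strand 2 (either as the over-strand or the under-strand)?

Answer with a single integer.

Answer: 4

Derivation:
Gen 1: crossing 2x3. Involves strand 2? yes. Count so far: 1
Gen 2: crossing 1x3. Involves strand 2? no. Count so far: 1
Gen 3: crossing 1x2. Involves strand 2? yes. Count so far: 2
Gen 4: crossing 3x2. Involves strand 2? yes. Count so far: 3
Gen 5: crossing 3x1. Involves strand 2? no. Count so far: 3
Gen 6: crossing 3x4. Involves strand 2? no. Count so far: 3
Gen 7: crossing 2x1. Involves strand 2? yes. Count so far: 4
Gen 8: crossing 4x3. Involves strand 2? no. Count so far: 4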